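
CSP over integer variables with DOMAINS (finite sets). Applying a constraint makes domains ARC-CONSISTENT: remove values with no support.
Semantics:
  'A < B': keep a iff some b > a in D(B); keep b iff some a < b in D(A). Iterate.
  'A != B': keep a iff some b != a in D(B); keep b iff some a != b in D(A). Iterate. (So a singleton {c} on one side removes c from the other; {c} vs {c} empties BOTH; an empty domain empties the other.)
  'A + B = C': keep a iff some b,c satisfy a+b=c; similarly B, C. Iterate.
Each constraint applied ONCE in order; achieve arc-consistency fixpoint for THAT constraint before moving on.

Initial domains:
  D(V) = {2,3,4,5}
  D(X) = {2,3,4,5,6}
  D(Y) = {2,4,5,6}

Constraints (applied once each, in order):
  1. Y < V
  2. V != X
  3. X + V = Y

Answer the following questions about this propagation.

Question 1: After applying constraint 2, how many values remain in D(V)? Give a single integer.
Answer: 3

Derivation:
Constraint 1 (Y < V) on D(Y)={2,4,5,6} D(V)={2,3,4,5}: Y {2,4,5,6}->{2,4}; V {2,3,4,5}->{3,4,5}
Constraint 2 (V != X) on D(V)={3,4,5} D(X)={2,3,4,5,6}: no change
So after constraint 2: D(V)={3,4,5}, size = 3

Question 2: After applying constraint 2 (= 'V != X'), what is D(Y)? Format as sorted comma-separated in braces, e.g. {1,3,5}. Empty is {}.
Constraint 1 (Y < V) on D(Y)={2,4,5,6} D(V)={2,3,4,5}: Y {2,4,5,6}->{2,4}; V {2,3,4,5}->{3,4,5}
Constraint 2 (V != X) on D(V)={3,4,5} D(X)={2,3,4,5,6}: no change
So after constraint 2: D(Y) = {2,4}

Answer: {2,4}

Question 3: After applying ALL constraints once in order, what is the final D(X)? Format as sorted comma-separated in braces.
Answer: {}

Derivation:
Constraint 1 (Y < V) on D(Y)={2,4,5,6} D(V)={2,3,4,5}: Y {2,4,5,6}->{2,4}; V {2,3,4,5}->{3,4,5}
Constraint 2 (V != X) on D(V)={3,4,5} D(X)={2,3,4,5,6}: no change
Constraint 3 (X + V = Y) on D(X)={2,3,4,5,6} D(V)={3,4,5} D(Y)={2,4}: X {2,3,4,5,6}->{}; V {3,4,5}->{}; Y {2,4}->{}
So after all 3 constraints: D(X) = {}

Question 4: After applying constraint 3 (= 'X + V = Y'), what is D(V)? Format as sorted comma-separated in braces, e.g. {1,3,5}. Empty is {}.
Answer: {}

Derivation:
Constraint 1 (Y < V) on D(Y)={2,4,5,6} D(V)={2,3,4,5}: Y {2,4,5,6}->{2,4}; V {2,3,4,5}->{3,4,5}
Constraint 2 (V != X) on D(V)={3,4,5} D(X)={2,3,4,5,6}: no change
Constraint 3 (X + V = Y) on D(X)={2,3,4,5,6} D(V)={3,4,5} D(Y)={2,4}: X {2,3,4,5,6}->{}; V {3,4,5}->{}; Y {2,4}->{}
So after constraint 3: D(V) = {}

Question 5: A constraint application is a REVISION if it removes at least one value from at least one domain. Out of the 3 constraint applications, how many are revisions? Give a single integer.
Answer: 2

Derivation:
Constraint 1 (Y < V) on D(Y)={2,4,5,6} D(V)={2,3,4,5}: Y {2,4,5,6}->{2,4}; V {2,3,4,5}->{3,4,5} => REVISION
Constraint 2 (V != X) on D(V)={3,4,5} D(X)={2,3,4,5,6}: no change => not a revision
Constraint 3 (X + V = Y) on D(X)={2,3,4,5,6} D(V)={3,4,5} D(Y)={2,4}: X {2,3,4,5,6}->{}; V {3,4,5}->{}; Y {2,4}->{} => REVISION
Total revisions = 2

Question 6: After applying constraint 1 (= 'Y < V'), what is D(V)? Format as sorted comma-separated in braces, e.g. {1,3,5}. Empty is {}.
Constraint 1 (Y < V) on D(Y)={2,4,5,6} D(V)={2,3,4,5}: Y {2,4,5,6}->{2,4}; V {2,3,4,5}->{3,4,5}
So after constraint 1: D(V) = {3,4,5}

Answer: {3,4,5}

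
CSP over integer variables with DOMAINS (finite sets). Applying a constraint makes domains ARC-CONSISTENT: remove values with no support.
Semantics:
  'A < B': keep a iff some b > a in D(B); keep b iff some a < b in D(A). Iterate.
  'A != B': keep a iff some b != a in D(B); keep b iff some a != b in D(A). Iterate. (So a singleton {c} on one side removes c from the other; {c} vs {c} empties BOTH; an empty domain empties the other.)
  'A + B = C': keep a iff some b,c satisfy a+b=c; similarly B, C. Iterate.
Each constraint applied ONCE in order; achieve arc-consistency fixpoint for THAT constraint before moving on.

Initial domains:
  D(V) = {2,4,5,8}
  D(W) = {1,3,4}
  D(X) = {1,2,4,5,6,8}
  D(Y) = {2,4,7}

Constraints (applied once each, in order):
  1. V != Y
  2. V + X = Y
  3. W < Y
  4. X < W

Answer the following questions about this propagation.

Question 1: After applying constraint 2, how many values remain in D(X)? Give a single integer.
Answer: 2

Derivation:
Constraint 1 (V != Y) on D(V)={2,4,5,8} D(Y)={2,4,7}: no change
Constraint 2 (V + X = Y) on D(V)={2,4,5,8} D(X)={1,2,4,5,6,8} D(Y)={2,4,7}: V {2,4,5,8}->{2,5}; X {1,2,4,5,6,8}->{2,5}; Y {2,4,7}->{4,7}
So after constraint 2: D(X)={2,5}, size = 2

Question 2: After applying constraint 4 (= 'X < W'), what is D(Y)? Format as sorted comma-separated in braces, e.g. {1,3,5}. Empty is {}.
Constraint 1 (V != Y) on D(V)={2,4,5,8} D(Y)={2,4,7}: no change
Constraint 2 (V + X = Y) on D(V)={2,4,5,8} D(X)={1,2,4,5,6,8} D(Y)={2,4,7}: V {2,4,5,8}->{2,5}; X {1,2,4,5,6,8}->{2,5}; Y {2,4,7}->{4,7}
Constraint 3 (W < Y) on D(W)={1,3,4} D(Y)={4,7}: no change
Constraint 4 (X < W) on D(X)={2,5} D(W)={1,3,4}: X {2,5}->{2}; W {1,3,4}->{3,4}
So after constraint 4: D(Y) = {4,7}

Answer: {4,7}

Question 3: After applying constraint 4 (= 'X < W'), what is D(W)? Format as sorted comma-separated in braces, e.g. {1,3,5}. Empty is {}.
Constraint 1 (V != Y) on D(V)={2,4,5,8} D(Y)={2,4,7}: no change
Constraint 2 (V + X = Y) on D(V)={2,4,5,8} D(X)={1,2,4,5,6,8} D(Y)={2,4,7}: V {2,4,5,8}->{2,5}; X {1,2,4,5,6,8}->{2,5}; Y {2,4,7}->{4,7}
Constraint 3 (W < Y) on D(W)={1,3,4} D(Y)={4,7}: no change
Constraint 4 (X < W) on D(X)={2,5} D(W)={1,3,4}: X {2,5}->{2}; W {1,3,4}->{3,4}
So after constraint 4: D(W) = {3,4}

Answer: {3,4}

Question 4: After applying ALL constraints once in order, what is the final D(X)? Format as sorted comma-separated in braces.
Constraint 1 (V != Y) on D(V)={2,4,5,8} D(Y)={2,4,7}: no change
Constraint 2 (V + X = Y) on D(V)={2,4,5,8} D(X)={1,2,4,5,6,8} D(Y)={2,4,7}: V {2,4,5,8}->{2,5}; X {1,2,4,5,6,8}->{2,5}; Y {2,4,7}->{4,7}
Constraint 3 (W < Y) on D(W)={1,3,4} D(Y)={4,7}: no change
Constraint 4 (X < W) on D(X)={2,5} D(W)={1,3,4}: X {2,5}->{2}; W {1,3,4}->{3,4}
So after all 4 constraints: D(X) = {2}

Answer: {2}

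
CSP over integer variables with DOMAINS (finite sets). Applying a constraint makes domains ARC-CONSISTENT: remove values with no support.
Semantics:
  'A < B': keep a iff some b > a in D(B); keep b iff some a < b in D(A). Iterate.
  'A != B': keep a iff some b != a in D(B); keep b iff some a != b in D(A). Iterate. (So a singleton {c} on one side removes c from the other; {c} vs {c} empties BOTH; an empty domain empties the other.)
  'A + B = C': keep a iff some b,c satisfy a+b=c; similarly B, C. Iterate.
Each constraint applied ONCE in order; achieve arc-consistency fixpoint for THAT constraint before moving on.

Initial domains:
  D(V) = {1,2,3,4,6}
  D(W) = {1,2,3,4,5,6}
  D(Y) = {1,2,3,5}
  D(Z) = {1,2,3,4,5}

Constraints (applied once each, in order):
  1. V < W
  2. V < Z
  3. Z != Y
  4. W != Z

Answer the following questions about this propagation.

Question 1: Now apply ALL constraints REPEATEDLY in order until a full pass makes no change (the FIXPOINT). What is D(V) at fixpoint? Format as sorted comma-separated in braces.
Answer: {1,2,3,4}

Derivation:
pass 0 (initial): D(V)={1,2,3,4,6}
pass 1: V {1,2,3,4,6}->{1,2,3,4}; W {1,2,3,4,5,6}->{2,3,4,5,6}; Z {1,2,3,4,5}->{2,3,4,5}
pass 2: no change
Fixpoint after 2 passes: D(V) = {1,2,3,4}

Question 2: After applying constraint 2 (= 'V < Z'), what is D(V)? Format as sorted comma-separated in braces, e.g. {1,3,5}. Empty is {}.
Constraint 1 (V < W) on D(V)={1,2,3,4,6} D(W)={1,2,3,4,5,6}: V {1,2,3,4,6}->{1,2,3,4}; W {1,2,3,4,5,6}->{2,3,4,5,6}
Constraint 2 (V < Z) on D(V)={1,2,3,4} D(Z)={1,2,3,4,5}: Z {1,2,3,4,5}->{2,3,4,5}
So after constraint 2: D(V) = {1,2,3,4}

Answer: {1,2,3,4}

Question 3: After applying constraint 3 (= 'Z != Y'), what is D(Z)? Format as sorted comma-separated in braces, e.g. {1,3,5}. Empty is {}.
Constraint 1 (V < W) on D(V)={1,2,3,4,6} D(W)={1,2,3,4,5,6}: V {1,2,3,4,6}->{1,2,3,4}; W {1,2,3,4,5,6}->{2,3,4,5,6}
Constraint 2 (V < Z) on D(V)={1,2,3,4} D(Z)={1,2,3,4,5}: Z {1,2,3,4,5}->{2,3,4,5}
Constraint 3 (Z != Y) on D(Z)={2,3,4,5} D(Y)={1,2,3,5}: no change
So after constraint 3: D(Z) = {2,3,4,5}

Answer: {2,3,4,5}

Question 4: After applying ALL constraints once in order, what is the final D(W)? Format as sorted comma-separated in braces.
Answer: {2,3,4,5,6}

Derivation:
Constraint 1 (V < W) on D(V)={1,2,3,4,6} D(W)={1,2,3,4,5,6}: V {1,2,3,4,6}->{1,2,3,4}; W {1,2,3,4,5,6}->{2,3,4,5,6}
Constraint 2 (V < Z) on D(V)={1,2,3,4} D(Z)={1,2,3,4,5}: Z {1,2,3,4,5}->{2,3,4,5}
Constraint 3 (Z != Y) on D(Z)={2,3,4,5} D(Y)={1,2,3,5}: no change
Constraint 4 (W != Z) on D(W)={2,3,4,5,6} D(Z)={2,3,4,5}: no change
So after all 4 constraints: D(W) = {2,3,4,5,6}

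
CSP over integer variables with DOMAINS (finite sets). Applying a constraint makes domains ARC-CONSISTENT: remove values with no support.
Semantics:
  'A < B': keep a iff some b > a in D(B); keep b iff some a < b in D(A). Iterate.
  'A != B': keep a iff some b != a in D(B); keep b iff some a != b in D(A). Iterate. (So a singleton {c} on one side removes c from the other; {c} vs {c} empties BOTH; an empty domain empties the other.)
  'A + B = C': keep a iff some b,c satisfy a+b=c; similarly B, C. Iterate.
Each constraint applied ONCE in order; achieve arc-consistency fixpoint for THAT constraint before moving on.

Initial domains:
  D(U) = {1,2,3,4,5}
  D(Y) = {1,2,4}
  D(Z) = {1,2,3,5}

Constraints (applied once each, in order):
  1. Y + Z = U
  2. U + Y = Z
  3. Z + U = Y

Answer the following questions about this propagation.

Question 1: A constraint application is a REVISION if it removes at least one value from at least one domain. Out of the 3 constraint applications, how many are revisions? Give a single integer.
Constraint 1 (Y + Z = U) on D(Y)={1,2,4} D(Z)={1,2,3,5} D(U)={1,2,3,4,5}: Z {1,2,3,5}->{1,2,3}; U {1,2,3,4,5}->{2,3,4,5} => REVISION
Constraint 2 (U + Y = Z) on D(U)={2,3,4,5} D(Y)={1,2,4} D(Z)={1,2,3}: U {2,3,4,5}->{2}; Y {1,2,4}->{1}; Z {1,2,3}->{3} => REVISION
Constraint 3 (Z + U = Y) on D(Z)={3} D(U)={2} D(Y)={1}: Z {3}->{}; U {2}->{}; Y {1}->{} => REVISION
Total revisions = 3

Answer: 3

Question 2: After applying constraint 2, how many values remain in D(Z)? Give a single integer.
Constraint 1 (Y + Z = U) on D(Y)={1,2,4} D(Z)={1,2,3,5} D(U)={1,2,3,4,5}: Z {1,2,3,5}->{1,2,3}; U {1,2,3,4,5}->{2,3,4,5}
Constraint 2 (U + Y = Z) on D(U)={2,3,4,5} D(Y)={1,2,4} D(Z)={1,2,3}: U {2,3,4,5}->{2}; Y {1,2,4}->{1}; Z {1,2,3}->{3}
So after constraint 2: D(Z)={3}, size = 1

Answer: 1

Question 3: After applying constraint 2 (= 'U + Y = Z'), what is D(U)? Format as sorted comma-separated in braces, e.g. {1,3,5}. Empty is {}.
Constraint 1 (Y + Z = U) on D(Y)={1,2,4} D(Z)={1,2,3,5} D(U)={1,2,3,4,5}: Z {1,2,3,5}->{1,2,3}; U {1,2,3,4,5}->{2,3,4,5}
Constraint 2 (U + Y = Z) on D(U)={2,3,4,5} D(Y)={1,2,4} D(Z)={1,2,3}: U {2,3,4,5}->{2}; Y {1,2,4}->{1}; Z {1,2,3}->{3}
So after constraint 2: D(U) = {2}

Answer: {2}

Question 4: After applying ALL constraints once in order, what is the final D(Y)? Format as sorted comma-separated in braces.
Answer: {}

Derivation:
Constraint 1 (Y + Z = U) on D(Y)={1,2,4} D(Z)={1,2,3,5} D(U)={1,2,3,4,5}: Z {1,2,3,5}->{1,2,3}; U {1,2,3,4,5}->{2,3,4,5}
Constraint 2 (U + Y = Z) on D(U)={2,3,4,5} D(Y)={1,2,4} D(Z)={1,2,3}: U {2,3,4,5}->{2}; Y {1,2,4}->{1}; Z {1,2,3}->{3}
Constraint 3 (Z + U = Y) on D(Z)={3} D(U)={2} D(Y)={1}: Z {3}->{}; U {2}->{}; Y {1}->{}
So after all 3 constraints: D(Y) = {}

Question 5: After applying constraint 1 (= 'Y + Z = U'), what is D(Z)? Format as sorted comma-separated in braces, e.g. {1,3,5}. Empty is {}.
Answer: {1,2,3}

Derivation:
Constraint 1 (Y + Z = U) on D(Y)={1,2,4} D(Z)={1,2,3,5} D(U)={1,2,3,4,5}: Z {1,2,3,5}->{1,2,3}; U {1,2,3,4,5}->{2,3,4,5}
So after constraint 1: D(Z) = {1,2,3}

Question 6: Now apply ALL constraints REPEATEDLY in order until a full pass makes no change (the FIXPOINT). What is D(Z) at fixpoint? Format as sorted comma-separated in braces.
Answer: {}

Derivation:
pass 0 (initial): D(Z)={1,2,3,5}
pass 1: U {1,2,3,4,5}->{}; Y {1,2,4}->{}; Z {1,2,3,5}->{}
pass 2: no change
Fixpoint after 2 passes: D(Z) = {}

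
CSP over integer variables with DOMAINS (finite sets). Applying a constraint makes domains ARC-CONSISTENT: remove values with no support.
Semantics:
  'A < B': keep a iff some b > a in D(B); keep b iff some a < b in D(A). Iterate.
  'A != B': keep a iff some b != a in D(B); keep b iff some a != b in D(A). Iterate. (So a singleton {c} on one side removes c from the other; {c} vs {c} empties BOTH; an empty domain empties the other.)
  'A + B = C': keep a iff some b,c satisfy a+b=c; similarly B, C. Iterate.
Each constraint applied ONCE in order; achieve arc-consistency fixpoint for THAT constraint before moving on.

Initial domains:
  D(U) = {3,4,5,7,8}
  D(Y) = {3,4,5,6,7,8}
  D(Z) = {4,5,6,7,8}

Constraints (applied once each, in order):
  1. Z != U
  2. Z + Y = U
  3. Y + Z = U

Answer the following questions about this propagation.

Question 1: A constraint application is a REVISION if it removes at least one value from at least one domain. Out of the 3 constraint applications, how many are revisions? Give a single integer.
Constraint 1 (Z != U) on D(Z)={4,5,6,7,8} D(U)={3,4,5,7,8}: no change => not a revision
Constraint 2 (Z + Y = U) on D(Z)={4,5,6,7,8} D(Y)={3,4,5,6,7,8} D(U)={3,4,5,7,8}: Z {4,5,6,7,8}->{4,5}; Y {3,4,5,6,7,8}->{3,4}; U {3,4,5,7,8}->{7,8} => REVISION
Constraint 3 (Y + Z = U) on D(Y)={3,4} D(Z)={4,5} D(U)={7,8}: no change => not a revision
Total revisions = 1

Answer: 1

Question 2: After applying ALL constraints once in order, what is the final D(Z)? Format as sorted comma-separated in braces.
Constraint 1 (Z != U) on D(Z)={4,5,6,7,8} D(U)={3,4,5,7,8}: no change
Constraint 2 (Z + Y = U) on D(Z)={4,5,6,7,8} D(Y)={3,4,5,6,7,8} D(U)={3,4,5,7,8}: Z {4,5,6,7,8}->{4,5}; Y {3,4,5,6,7,8}->{3,4}; U {3,4,5,7,8}->{7,8}
Constraint 3 (Y + Z = U) on D(Y)={3,4} D(Z)={4,5} D(U)={7,8}: no change
So after all 3 constraints: D(Z) = {4,5}

Answer: {4,5}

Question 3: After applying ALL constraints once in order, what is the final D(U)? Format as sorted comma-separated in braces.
Answer: {7,8}

Derivation:
Constraint 1 (Z != U) on D(Z)={4,5,6,7,8} D(U)={3,4,5,7,8}: no change
Constraint 2 (Z + Y = U) on D(Z)={4,5,6,7,8} D(Y)={3,4,5,6,7,8} D(U)={3,4,5,7,8}: Z {4,5,6,7,8}->{4,5}; Y {3,4,5,6,7,8}->{3,4}; U {3,4,5,7,8}->{7,8}
Constraint 3 (Y + Z = U) on D(Y)={3,4} D(Z)={4,5} D(U)={7,8}: no change
So after all 3 constraints: D(U) = {7,8}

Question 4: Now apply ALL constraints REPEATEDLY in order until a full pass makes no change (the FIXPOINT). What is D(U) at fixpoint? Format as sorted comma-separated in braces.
Answer: {7,8}

Derivation:
pass 0 (initial): D(U)={3,4,5,7,8}
pass 1: U {3,4,5,7,8}->{7,8}; Y {3,4,5,6,7,8}->{3,4}; Z {4,5,6,7,8}->{4,5}
pass 2: no change
Fixpoint after 2 passes: D(U) = {7,8}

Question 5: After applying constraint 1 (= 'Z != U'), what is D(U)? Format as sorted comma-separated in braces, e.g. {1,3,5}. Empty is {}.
Answer: {3,4,5,7,8}

Derivation:
Constraint 1 (Z != U) on D(Z)={4,5,6,7,8} D(U)={3,4,5,7,8}: no change
So after constraint 1: D(U) = {3,4,5,7,8}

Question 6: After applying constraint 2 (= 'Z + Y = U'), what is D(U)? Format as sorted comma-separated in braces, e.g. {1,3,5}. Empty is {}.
Answer: {7,8}

Derivation:
Constraint 1 (Z != U) on D(Z)={4,5,6,7,8} D(U)={3,4,5,7,8}: no change
Constraint 2 (Z + Y = U) on D(Z)={4,5,6,7,8} D(Y)={3,4,5,6,7,8} D(U)={3,4,5,7,8}: Z {4,5,6,7,8}->{4,5}; Y {3,4,5,6,7,8}->{3,4}; U {3,4,5,7,8}->{7,8}
So after constraint 2: D(U) = {7,8}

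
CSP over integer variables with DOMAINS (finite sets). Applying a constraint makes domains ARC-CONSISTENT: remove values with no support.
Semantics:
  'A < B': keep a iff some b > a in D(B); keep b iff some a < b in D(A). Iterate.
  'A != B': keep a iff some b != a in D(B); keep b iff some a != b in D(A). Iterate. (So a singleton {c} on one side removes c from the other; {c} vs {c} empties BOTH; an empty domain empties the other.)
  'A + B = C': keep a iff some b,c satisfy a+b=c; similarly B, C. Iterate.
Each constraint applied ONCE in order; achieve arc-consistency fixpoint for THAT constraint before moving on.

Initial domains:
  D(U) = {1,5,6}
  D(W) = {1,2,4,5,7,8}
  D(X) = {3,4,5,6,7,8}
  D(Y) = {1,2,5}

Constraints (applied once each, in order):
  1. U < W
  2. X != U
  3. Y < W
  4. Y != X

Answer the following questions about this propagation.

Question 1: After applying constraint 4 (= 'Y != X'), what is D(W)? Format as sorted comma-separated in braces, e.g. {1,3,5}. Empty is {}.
Constraint 1 (U < W) on D(U)={1,5,6} D(W)={1,2,4,5,7,8}: W {1,2,4,5,7,8}->{2,4,5,7,8}
Constraint 2 (X != U) on D(X)={3,4,5,6,7,8} D(U)={1,5,6}: no change
Constraint 3 (Y < W) on D(Y)={1,2,5} D(W)={2,4,5,7,8}: no change
Constraint 4 (Y != X) on D(Y)={1,2,5} D(X)={3,4,5,6,7,8}: no change
So after constraint 4: D(W) = {2,4,5,7,8}

Answer: {2,4,5,7,8}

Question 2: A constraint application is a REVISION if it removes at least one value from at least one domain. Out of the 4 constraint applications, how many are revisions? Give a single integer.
Constraint 1 (U < W) on D(U)={1,5,6} D(W)={1,2,4,5,7,8}: W {1,2,4,5,7,8}->{2,4,5,7,8} => REVISION
Constraint 2 (X != U) on D(X)={3,4,5,6,7,8} D(U)={1,5,6}: no change => not a revision
Constraint 3 (Y < W) on D(Y)={1,2,5} D(W)={2,4,5,7,8}: no change => not a revision
Constraint 4 (Y != X) on D(Y)={1,2,5} D(X)={3,4,5,6,7,8}: no change => not a revision
Total revisions = 1

Answer: 1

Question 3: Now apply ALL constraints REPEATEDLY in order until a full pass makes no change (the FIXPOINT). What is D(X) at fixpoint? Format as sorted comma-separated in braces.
pass 0 (initial): D(X)={3,4,5,6,7,8}
pass 1: W {1,2,4,5,7,8}->{2,4,5,7,8}
pass 2: no change
Fixpoint after 2 passes: D(X) = {3,4,5,6,7,8}

Answer: {3,4,5,6,7,8}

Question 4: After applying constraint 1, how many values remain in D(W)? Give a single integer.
Constraint 1 (U < W) on D(U)={1,5,6} D(W)={1,2,4,5,7,8}: W {1,2,4,5,7,8}->{2,4,5,7,8}
So after constraint 1: D(W)={2,4,5,7,8}, size = 5

Answer: 5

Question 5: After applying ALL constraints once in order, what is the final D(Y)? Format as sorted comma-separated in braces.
Constraint 1 (U < W) on D(U)={1,5,6} D(W)={1,2,4,5,7,8}: W {1,2,4,5,7,8}->{2,4,5,7,8}
Constraint 2 (X != U) on D(X)={3,4,5,6,7,8} D(U)={1,5,6}: no change
Constraint 3 (Y < W) on D(Y)={1,2,5} D(W)={2,4,5,7,8}: no change
Constraint 4 (Y != X) on D(Y)={1,2,5} D(X)={3,4,5,6,7,8}: no change
So after all 4 constraints: D(Y) = {1,2,5}

Answer: {1,2,5}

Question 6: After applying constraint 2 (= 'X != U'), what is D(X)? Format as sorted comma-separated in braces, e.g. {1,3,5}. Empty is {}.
Answer: {3,4,5,6,7,8}

Derivation:
Constraint 1 (U < W) on D(U)={1,5,6} D(W)={1,2,4,5,7,8}: W {1,2,4,5,7,8}->{2,4,5,7,8}
Constraint 2 (X != U) on D(X)={3,4,5,6,7,8} D(U)={1,5,6}: no change
So after constraint 2: D(X) = {3,4,5,6,7,8}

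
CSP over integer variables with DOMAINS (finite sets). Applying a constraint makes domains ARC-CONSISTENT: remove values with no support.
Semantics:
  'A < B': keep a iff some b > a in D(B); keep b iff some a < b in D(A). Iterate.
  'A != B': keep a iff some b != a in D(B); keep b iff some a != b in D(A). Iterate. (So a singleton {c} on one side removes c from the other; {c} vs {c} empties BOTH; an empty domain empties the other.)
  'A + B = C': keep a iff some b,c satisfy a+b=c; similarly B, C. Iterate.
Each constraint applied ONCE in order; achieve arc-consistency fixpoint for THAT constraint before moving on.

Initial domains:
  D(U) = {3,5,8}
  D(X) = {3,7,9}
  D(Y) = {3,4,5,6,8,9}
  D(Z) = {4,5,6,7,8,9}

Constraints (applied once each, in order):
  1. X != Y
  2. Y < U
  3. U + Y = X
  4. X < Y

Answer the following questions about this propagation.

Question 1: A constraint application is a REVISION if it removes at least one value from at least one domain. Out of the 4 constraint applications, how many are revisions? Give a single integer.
Constraint 1 (X != Y) on D(X)={3,7,9} D(Y)={3,4,5,6,8,9}: no change => not a revision
Constraint 2 (Y < U) on D(Y)={3,4,5,6,8,9} D(U)={3,5,8}: Y {3,4,5,6,8,9}->{3,4,5,6}; U {3,5,8}->{5,8} => REVISION
Constraint 3 (U + Y = X) on D(U)={5,8} D(Y)={3,4,5,6} D(X)={3,7,9}: U {5,8}->{5}; Y {3,4,5,6}->{4}; X {3,7,9}->{9} => REVISION
Constraint 4 (X < Y) on D(X)={9} D(Y)={4}: X {9}->{}; Y {4}->{} => REVISION
Total revisions = 3

Answer: 3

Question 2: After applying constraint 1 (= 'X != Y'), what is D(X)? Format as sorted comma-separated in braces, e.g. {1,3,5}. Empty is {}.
Constraint 1 (X != Y) on D(X)={3,7,9} D(Y)={3,4,5,6,8,9}: no change
So after constraint 1: D(X) = {3,7,9}

Answer: {3,7,9}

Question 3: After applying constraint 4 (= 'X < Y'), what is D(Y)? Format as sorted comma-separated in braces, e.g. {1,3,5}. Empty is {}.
Answer: {}

Derivation:
Constraint 1 (X != Y) on D(X)={3,7,9} D(Y)={3,4,5,6,8,9}: no change
Constraint 2 (Y < U) on D(Y)={3,4,5,6,8,9} D(U)={3,5,8}: Y {3,4,5,6,8,9}->{3,4,5,6}; U {3,5,8}->{5,8}
Constraint 3 (U + Y = X) on D(U)={5,8} D(Y)={3,4,5,6} D(X)={3,7,9}: U {5,8}->{5}; Y {3,4,5,6}->{4}; X {3,7,9}->{9}
Constraint 4 (X < Y) on D(X)={9} D(Y)={4}: X {9}->{}; Y {4}->{}
So after constraint 4: D(Y) = {}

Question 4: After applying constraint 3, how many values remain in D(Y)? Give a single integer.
Answer: 1

Derivation:
Constraint 1 (X != Y) on D(X)={3,7,9} D(Y)={3,4,5,6,8,9}: no change
Constraint 2 (Y < U) on D(Y)={3,4,5,6,8,9} D(U)={3,5,8}: Y {3,4,5,6,8,9}->{3,4,5,6}; U {3,5,8}->{5,8}
Constraint 3 (U + Y = X) on D(U)={5,8} D(Y)={3,4,5,6} D(X)={3,7,9}: U {5,8}->{5}; Y {3,4,5,6}->{4}; X {3,7,9}->{9}
So after constraint 3: D(Y)={4}, size = 1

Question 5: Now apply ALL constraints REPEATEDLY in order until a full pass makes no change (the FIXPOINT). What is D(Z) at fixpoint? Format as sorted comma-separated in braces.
pass 0 (initial): D(Z)={4,5,6,7,8,9}
pass 1: U {3,5,8}->{5}; X {3,7,9}->{}; Y {3,4,5,6,8,9}->{}
pass 2: U {5}->{}
pass 3: no change
Fixpoint after 3 passes: D(Z) = {4,5,6,7,8,9}

Answer: {4,5,6,7,8,9}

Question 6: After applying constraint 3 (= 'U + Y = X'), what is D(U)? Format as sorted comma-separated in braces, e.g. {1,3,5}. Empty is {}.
Answer: {5}

Derivation:
Constraint 1 (X != Y) on D(X)={3,7,9} D(Y)={3,4,5,6,8,9}: no change
Constraint 2 (Y < U) on D(Y)={3,4,5,6,8,9} D(U)={3,5,8}: Y {3,4,5,6,8,9}->{3,4,5,6}; U {3,5,8}->{5,8}
Constraint 3 (U + Y = X) on D(U)={5,8} D(Y)={3,4,5,6} D(X)={3,7,9}: U {5,8}->{5}; Y {3,4,5,6}->{4}; X {3,7,9}->{9}
So after constraint 3: D(U) = {5}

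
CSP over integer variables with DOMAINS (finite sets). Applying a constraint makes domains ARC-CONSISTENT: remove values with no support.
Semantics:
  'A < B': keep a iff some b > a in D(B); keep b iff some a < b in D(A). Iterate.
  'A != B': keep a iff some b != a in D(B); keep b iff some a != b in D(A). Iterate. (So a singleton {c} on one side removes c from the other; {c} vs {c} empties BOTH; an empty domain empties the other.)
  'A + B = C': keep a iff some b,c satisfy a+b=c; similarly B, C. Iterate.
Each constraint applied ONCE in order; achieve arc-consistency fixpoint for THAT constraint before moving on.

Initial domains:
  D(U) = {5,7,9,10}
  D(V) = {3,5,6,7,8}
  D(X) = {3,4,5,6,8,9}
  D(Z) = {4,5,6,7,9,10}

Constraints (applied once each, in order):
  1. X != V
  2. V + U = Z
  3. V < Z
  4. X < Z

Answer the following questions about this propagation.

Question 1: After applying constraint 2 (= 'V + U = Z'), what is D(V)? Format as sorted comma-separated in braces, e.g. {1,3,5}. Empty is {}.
Constraint 1 (X != V) on D(X)={3,4,5,6,8,9} D(V)={3,5,6,7,8}: no change
Constraint 2 (V + U = Z) on D(V)={3,5,6,7,8} D(U)={5,7,9,10} D(Z)={4,5,6,7,9,10}: V {3,5,6,7,8}->{3,5}; U {5,7,9,10}->{5,7}; Z {4,5,6,7,9,10}->{10}
So after constraint 2: D(V) = {3,5}

Answer: {3,5}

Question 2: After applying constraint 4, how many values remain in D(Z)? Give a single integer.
Constraint 1 (X != V) on D(X)={3,4,5,6,8,9} D(V)={3,5,6,7,8}: no change
Constraint 2 (V + U = Z) on D(V)={3,5,6,7,8} D(U)={5,7,9,10} D(Z)={4,5,6,7,9,10}: V {3,5,6,7,8}->{3,5}; U {5,7,9,10}->{5,7}; Z {4,5,6,7,9,10}->{10}
Constraint 3 (V < Z) on D(V)={3,5} D(Z)={10}: no change
Constraint 4 (X < Z) on D(X)={3,4,5,6,8,9} D(Z)={10}: no change
So after constraint 4: D(Z)={10}, size = 1

Answer: 1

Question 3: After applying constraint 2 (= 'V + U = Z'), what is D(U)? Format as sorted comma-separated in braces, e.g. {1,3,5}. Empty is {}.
Constraint 1 (X != V) on D(X)={3,4,5,6,8,9} D(V)={3,5,6,7,8}: no change
Constraint 2 (V + U = Z) on D(V)={3,5,6,7,8} D(U)={5,7,9,10} D(Z)={4,5,6,7,9,10}: V {3,5,6,7,8}->{3,5}; U {5,7,9,10}->{5,7}; Z {4,5,6,7,9,10}->{10}
So after constraint 2: D(U) = {5,7}

Answer: {5,7}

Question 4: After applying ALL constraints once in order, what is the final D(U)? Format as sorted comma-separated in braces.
Constraint 1 (X != V) on D(X)={3,4,5,6,8,9} D(V)={3,5,6,7,8}: no change
Constraint 2 (V + U = Z) on D(V)={3,5,6,7,8} D(U)={5,7,9,10} D(Z)={4,5,6,7,9,10}: V {3,5,6,7,8}->{3,5}; U {5,7,9,10}->{5,7}; Z {4,5,6,7,9,10}->{10}
Constraint 3 (V < Z) on D(V)={3,5} D(Z)={10}: no change
Constraint 4 (X < Z) on D(X)={3,4,5,6,8,9} D(Z)={10}: no change
So after all 4 constraints: D(U) = {5,7}

Answer: {5,7}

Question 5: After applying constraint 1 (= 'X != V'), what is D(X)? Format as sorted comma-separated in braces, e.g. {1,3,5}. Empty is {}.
Answer: {3,4,5,6,8,9}

Derivation:
Constraint 1 (X != V) on D(X)={3,4,5,6,8,9} D(V)={3,5,6,7,8}: no change
So after constraint 1: D(X) = {3,4,5,6,8,9}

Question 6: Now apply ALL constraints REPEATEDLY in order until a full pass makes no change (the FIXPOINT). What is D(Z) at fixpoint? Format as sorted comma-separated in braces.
pass 0 (initial): D(Z)={4,5,6,7,9,10}
pass 1: U {5,7,9,10}->{5,7}; V {3,5,6,7,8}->{3,5}; Z {4,5,6,7,9,10}->{10}
pass 2: no change
Fixpoint after 2 passes: D(Z) = {10}

Answer: {10}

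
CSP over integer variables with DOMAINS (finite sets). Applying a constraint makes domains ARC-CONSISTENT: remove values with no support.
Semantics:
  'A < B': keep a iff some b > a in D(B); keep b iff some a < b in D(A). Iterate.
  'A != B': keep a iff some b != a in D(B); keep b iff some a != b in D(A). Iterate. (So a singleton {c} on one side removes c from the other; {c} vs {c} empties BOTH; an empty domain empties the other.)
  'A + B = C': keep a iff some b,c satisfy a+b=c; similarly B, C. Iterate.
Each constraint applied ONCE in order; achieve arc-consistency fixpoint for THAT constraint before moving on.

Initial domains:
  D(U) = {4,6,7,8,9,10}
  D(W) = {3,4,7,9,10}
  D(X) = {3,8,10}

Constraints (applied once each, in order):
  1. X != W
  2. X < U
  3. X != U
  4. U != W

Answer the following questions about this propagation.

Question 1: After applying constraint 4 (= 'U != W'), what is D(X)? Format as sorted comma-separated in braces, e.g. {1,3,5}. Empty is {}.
Answer: {3,8}

Derivation:
Constraint 1 (X != W) on D(X)={3,8,10} D(W)={3,4,7,9,10}: no change
Constraint 2 (X < U) on D(X)={3,8,10} D(U)={4,6,7,8,9,10}: X {3,8,10}->{3,8}
Constraint 3 (X != U) on D(X)={3,8} D(U)={4,6,7,8,9,10}: no change
Constraint 4 (U != W) on D(U)={4,6,7,8,9,10} D(W)={3,4,7,9,10}: no change
So after constraint 4: D(X) = {3,8}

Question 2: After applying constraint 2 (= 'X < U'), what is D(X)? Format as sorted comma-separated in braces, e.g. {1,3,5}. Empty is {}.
Constraint 1 (X != W) on D(X)={3,8,10} D(W)={3,4,7,9,10}: no change
Constraint 2 (X < U) on D(X)={3,8,10} D(U)={4,6,7,8,9,10}: X {3,8,10}->{3,8}
So after constraint 2: D(X) = {3,8}

Answer: {3,8}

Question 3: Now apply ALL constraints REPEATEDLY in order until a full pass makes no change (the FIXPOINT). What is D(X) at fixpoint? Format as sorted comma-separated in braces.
pass 0 (initial): D(X)={3,8,10}
pass 1: X {3,8,10}->{3,8}
pass 2: no change
Fixpoint after 2 passes: D(X) = {3,8}

Answer: {3,8}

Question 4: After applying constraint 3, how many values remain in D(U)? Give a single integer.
Answer: 6

Derivation:
Constraint 1 (X != W) on D(X)={3,8,10} D(W)={3,4,7,9,10}: no change
Constraint 2 (X < U) on D(X)={3,8,10} D(U)={4,6,7,8,9,10}: X {3,8,10}->{3,8}
Constraint 3 (X != U) on D(X)={3,8} D(U)={4,6,7,8,9,10}: no change
So after constraint 3: D(U)={4,6,7,8,9,10}, size = 6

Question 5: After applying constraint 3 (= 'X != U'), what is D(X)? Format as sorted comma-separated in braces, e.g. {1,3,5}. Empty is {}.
Constraint 1 (X != W) on D(X)={3,8,10} D(W)={3,4,7,9,10}: no change
Constraint 2 (X < U) on D(X)={3,8,10} D(U)={4,6,7,8,9,10}: X {3,8,10}->{3,8}
Constraint 3 (X != U) on D(X)={3,8} D(U)={4,6,7,8,9,10}: no change
So after constraint 3: D(X) = {3,8}

Answer: {3,8}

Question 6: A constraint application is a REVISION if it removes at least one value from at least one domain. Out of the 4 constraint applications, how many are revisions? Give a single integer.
Answer: 1

Derivation:
Constraint 1 (X != W) on D(X)={3,8,10} D(W)={3,4,7,9,10}: no change => not a revision
Constraint 2 (X < U) on D(X)={3,8,10} D(U)={4,6,7,8,9,10}: X {3,8,10}->{3,8} => REVISION
Constraint 3 (X != U) on D(X)={3,8} D(U)={4,6,7,8,9,10}: no change => not a revision
Constraint 4 (U != W) on D(U)={4,6,7,8,9,10} D(W)={3,4,7,9,10}: no change => not a revision
Total revisions = 1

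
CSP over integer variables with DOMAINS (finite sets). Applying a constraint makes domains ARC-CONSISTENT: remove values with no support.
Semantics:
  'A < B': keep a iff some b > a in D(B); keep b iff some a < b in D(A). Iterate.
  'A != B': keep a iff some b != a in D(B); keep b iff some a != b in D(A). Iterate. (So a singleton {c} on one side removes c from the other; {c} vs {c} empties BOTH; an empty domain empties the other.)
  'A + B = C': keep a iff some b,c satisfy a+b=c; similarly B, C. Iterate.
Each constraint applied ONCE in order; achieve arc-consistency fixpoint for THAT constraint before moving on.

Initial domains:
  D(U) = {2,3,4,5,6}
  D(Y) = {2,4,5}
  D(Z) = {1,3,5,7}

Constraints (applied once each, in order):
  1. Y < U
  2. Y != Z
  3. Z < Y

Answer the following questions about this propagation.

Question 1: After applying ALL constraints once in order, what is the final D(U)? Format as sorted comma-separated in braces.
Answer: {3,4,5,6}

Derivation:
Constraint 1 (Y < U) on D(Y)={2,4,5} D(U)={2,3,4,5,6}: U {2,3,4,5,6}->{3,4,5,6}
Constraint 2 (Y != Z) on D(Y)={2,4,5} D(Z)={1,3,5,7}: no change
Constraint 3 (Z < Y) on D(Z)={1,3,5,7} D(Y)={2,4,5}: Z {1,3,5,7}->{1,3}
So after all 3 constraints: D(U) = {3,4,5,6}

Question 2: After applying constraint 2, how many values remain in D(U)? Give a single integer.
Answer: 4

Derivation:
Constraint 1 (Y < U) on D(Y)={2,4,5} D(U)={2,3,4,5,6}: U {2,3,4,5,6}->{3,4,5,6}
Constraint 2 (Y != Z) on D(Y)={2,4,5} D(Z)={1,3,5,7}: no change
So after constraint 2: D(U)={3,4,5,6}, size = 4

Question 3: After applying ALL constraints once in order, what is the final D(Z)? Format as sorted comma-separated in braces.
Answer: {1,3}

Derivation:
Constraint 1 (Y < U) on D(Y)={2,4,5} D(U)={2,3,4,5,6}: U {2,3,4,5,6}->{3,4,5,6}
Constraint 2 (Y != Z) on D(Y)={2,4,5} D(Z)={1,3,5,7}: no change
Constraint 3 (Z < Y) on D(Z)={1,3,5,7} D(Y)={2,4,5}: Z {1,3,5,7}->{1,3}
So after all 3 constraints: D(Z) = {1,3}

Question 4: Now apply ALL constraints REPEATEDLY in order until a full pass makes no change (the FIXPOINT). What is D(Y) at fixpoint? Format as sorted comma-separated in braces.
pass 0 (initial): D(Y)={2,4,5}
pass 1: U {2,3,4,5,6}->{3,4,5,6}; Z {1,3,5,7}->{1,3}
pass 2: no change
Fixpoint after 2 passes: D(Y) = {2,4,5}

Answer: {2,4,5}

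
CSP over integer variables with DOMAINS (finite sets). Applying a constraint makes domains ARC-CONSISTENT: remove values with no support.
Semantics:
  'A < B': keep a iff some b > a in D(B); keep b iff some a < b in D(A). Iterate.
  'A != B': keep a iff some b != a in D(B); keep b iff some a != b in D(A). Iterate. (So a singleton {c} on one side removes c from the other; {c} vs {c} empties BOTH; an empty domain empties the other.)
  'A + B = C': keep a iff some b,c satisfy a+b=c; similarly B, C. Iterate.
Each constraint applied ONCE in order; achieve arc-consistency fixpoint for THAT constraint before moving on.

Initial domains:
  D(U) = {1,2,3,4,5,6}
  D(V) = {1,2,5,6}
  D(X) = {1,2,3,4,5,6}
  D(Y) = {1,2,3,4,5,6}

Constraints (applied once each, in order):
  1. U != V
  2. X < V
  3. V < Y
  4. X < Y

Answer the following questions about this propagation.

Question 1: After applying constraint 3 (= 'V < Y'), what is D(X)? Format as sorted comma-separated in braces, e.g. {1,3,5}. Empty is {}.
Constraint 1 (U != V) on D(U)={1,2,3,4,5,6} D(V)={1,2,5,6}: no change
Constraint 2 (X < V) on D(X)={1,2,3,4,5,6} D(V)={1,2,5,6}: X {1,2,3,4,5,6}->{1,2,3,4,5}; V {1,2,5,6}->{2,5,6}
Constraint 3 (V < Y) on D(V)={2,5,6} D(Y)={1,2,3,4,5,6}: V {2,5,6}->{2,5}; Y {1,2,3,4,5,6}->{3,4,5,6}
So after constraint 3: D(X) = {1,2,3,4,5}

Answer: {1,2,3,4,5}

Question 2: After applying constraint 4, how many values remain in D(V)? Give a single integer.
Answer: 2

Derivation:
Constraint 1 (U != V) on D(U)={1,2,3,4,5,6} D(V)={1,2,5,6}: no change
Constraint 2 (X < V) on D(X)={1,2,3,4,5,6} D(V)={1,2,5,6}: X {1,2,3,4,5,6}->{1,2,3,4,5}; V {1,2,5,6}->{2,5,6}
Constraint 3 (V < Y) on D(V)={2,5,6} D(Y)={1,2,3,4,5,6}: V {2,5,6}->{2,5}; Y {1,2,3,4,5,6}->{3,4,5,6}
Constraint 4 (X < Y) on D(X)={1,2,3,4,5} D(Y)={3,4,5,6}: no change
So after constraint 4: D(V)={2,5}, size = 2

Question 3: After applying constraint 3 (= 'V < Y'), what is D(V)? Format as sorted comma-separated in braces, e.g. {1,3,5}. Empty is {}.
Constraint 1 (U != V) on D(U)={1,2,3,4,5,6} D(V)={1,2,5,6}: no change
Constraint 2 (X < V) on D(X)={1,2,3,4,5,6} D(V)={1,2,5,6}: X {1,2,3,4,5,6}->{1,2,3,4,5}; V {1,2,5,6}->{2,5,6}
Constraint 3 (V < Y) on D(V)={2,5,6} D(Y)={1,2,3,4,5,6}: V {2,5,6}->{2,5}; Y {1,2,3,4,5,6}->{3,4,5,6}
So after constraint 3: D(V) = {2,5}

Answer: {2,5}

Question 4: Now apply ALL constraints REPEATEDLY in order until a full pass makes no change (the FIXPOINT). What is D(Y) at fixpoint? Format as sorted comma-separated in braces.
Answer: {3,4,5,6}

Derivation:
pass 0 (initial): D(Y)={1,2,3,4,5,6}
pass 1: V {1,2,5,6}->{2,5}; X {1,2,3,4,5,6}->{1,2,3,4,5}; Y {1,2,3,4,5,6}->{3,4,5,6}
pass 2: X {1,2,3,4,5}->{1,2,3,4}
pass 3: no change
Fixpoint after 3 passes: D(Y) = {3,4,5,6}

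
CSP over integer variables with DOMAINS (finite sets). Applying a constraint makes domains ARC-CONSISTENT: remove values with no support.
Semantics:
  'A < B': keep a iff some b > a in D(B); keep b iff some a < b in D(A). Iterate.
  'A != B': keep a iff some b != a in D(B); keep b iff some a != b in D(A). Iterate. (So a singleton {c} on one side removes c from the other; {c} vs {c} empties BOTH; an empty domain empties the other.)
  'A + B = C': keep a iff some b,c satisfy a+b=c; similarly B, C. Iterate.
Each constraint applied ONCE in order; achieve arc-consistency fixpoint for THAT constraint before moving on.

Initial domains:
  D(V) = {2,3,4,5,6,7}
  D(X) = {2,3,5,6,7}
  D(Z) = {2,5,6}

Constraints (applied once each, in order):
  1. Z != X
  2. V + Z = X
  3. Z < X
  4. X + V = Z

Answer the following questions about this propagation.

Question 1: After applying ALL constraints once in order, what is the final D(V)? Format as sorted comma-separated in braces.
Constraint 1 (Z != X) on D(Z)={2,5,6} D(X)={2,3,5,6,7}: no change
Constraint 2 (V + Z = X) on D(V)={2,3,4,5,6,7} D(Z)={2,5,6} D(X)={2,3,5,6,7}: V {2,3,4,5,6,7}->{2,3,4,5}; Z {2,5,6}->{2,5}; X {2,3,5,6,7}->{5,6,7}
Constraint 3 (Z < X) on D(Z)={2,5} D(X)={5,6,7}: no change
Constraint 4 (X + V = Z) on D(X)={5,6,7} D(V)={2,3,4,5} D(Z)={2,5}: X {5,6,7}->{}; V {2,3,4,5}->{}; Z {2,5}->{}
So after all 4 constraints: D(V) = {}

Answer: {}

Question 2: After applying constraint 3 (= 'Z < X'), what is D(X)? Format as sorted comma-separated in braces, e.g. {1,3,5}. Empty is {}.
Constraint 1 (Z != X) on D(Z)={2,5,6} D(X)={2,3,5,6,7}: no change
Constraint 2 (V + Z = X) on D(V)={2,3,4,5,6,7} D(Z)={2,5,6} D(X)={2,3,5,6,7}: V {2,3,4,5,6,7}->{2,3,4,5}; Z {2,5,6}->{2,5}; X {2,3,5,6,7}->{5,6,7}
Constraint 3 (Z < X) on D(Z)={2,5} D(X)={5,6,7}: no change
So after constraint 3: D(X) = {5,6,7}

Answer: {5,6,7}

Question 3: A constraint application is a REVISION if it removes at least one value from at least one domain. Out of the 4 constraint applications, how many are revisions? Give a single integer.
Constraint 1 (Z != X) on D(Z)={2,5,6} D(X)={2,3,5,6,7}: no change => not a revision
Constraint 2 (V + Z = X) on D(V)={2,3,4,5,6,7} D(Z)={2,5,6} D(X)={2,3,5,6,7}: V {2,3,4,5,6,7}->{2,3,4,5}; Z {2,5,6}->{2,5}; X {2,3,5,6,7}->{5,6,7} => REVISION
Constraint 3 (Z < X) on D(Z)={2,5} D(X)={5,6,7}: no change => not a revision
Constraint 4 (X + V = Z) on D(X)={5,6,7} D(V)={2,3,4,5} D(Z)={2,5}: X {5,6,7}->{}; V {2,3,4,5}->{}; Z {2,5}->{} => REVISION
Total revisions = 2

Answer: 2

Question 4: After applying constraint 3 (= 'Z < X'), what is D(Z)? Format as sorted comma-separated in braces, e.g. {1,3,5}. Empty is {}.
Answer: {2,5}

Derivation:
Constraint 1 (Z != X) on D(Z)={2,5,6} D(X)={2,3,5,6,7}: no change
Constraint 2 (V + Z = X) on D(V)={2,3,4,5,6,7} D(Z)={2,5,6} D(X)={2,3,5,6,7}: V {2,3,4,5,6,7}->{2,3,4,5}; Z {2,5,6}->{2,5}; X {2,3,5,6,7}->{5,6,7}
Constraint 3 (Z < X) on D(Z)={2,5} D(X)={5,6,7}: no change
So after constraint 3: D(Z) = {2,5}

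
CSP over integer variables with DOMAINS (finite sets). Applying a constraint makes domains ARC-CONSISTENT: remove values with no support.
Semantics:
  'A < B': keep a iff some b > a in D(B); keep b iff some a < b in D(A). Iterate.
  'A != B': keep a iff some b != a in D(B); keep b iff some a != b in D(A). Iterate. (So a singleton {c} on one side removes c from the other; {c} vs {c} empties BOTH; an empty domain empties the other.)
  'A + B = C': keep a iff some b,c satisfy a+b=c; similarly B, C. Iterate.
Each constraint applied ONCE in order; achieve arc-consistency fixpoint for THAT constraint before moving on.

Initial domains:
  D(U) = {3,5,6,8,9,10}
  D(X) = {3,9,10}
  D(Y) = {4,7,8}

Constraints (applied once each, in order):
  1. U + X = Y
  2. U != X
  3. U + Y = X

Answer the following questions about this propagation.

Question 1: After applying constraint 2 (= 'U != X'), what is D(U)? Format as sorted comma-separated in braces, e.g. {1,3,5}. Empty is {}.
Answer: {5}

Derivation:
Constraint 1 (U + X = Y) on D(U)={3,5,6,8,9,10} D(X)={3,9,10} D(Y)={4,7,8}: U {3,5,6,8,9,10}->{5}; X {3,9,10}->{3}; Y {4,7,8}->{8}
Constraint 2 (U != X) on D(U)={5} D(X)={3}: no change
So after constraint 2: D(U) = {5}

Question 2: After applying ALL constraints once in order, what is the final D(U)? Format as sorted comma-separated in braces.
Answer: {}

Derivation:
Constraint 1 (U + X = Y) on D(U)={3,5,6,8,9,10} D(X)={3,9,10} D(Y)={4,7,8}: U {3,5,6,8,9,10}->{5}; X {3,9,10}->{3}; Y {4,7,8}->{8}
Constraint 2 (U != X) on D(U)={5} D(X)={3}: no change
Constraint 3 (U + Y = X) on D(U)={5} D(Y)={8} D(X)={3}: U {5}->{}; Y {8}->{}; X {3}->{}
So after all 3 constraints: D(U) = {}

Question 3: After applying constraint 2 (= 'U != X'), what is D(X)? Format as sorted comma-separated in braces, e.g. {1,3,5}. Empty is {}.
Constraint 1 (U + X = Y) on D(U)={3,5,6,8,9,10} D(X)={3,9,10} D(Y)={4,7,8}: U {3,5,6,8,9,10}->{5}; X {3,9,10}->{3}; Y {4,7,8}->{8}
Constraint 2 (U != X) on D(U)={5} D(X)={3}: no change
So after constraint 2: D(X) = {3}

Answer: {3}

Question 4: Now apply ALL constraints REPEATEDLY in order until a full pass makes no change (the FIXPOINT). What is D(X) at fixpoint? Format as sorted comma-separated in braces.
pass 0 (initial): D(X)={3,9,10}
pass 1: U {3,5,6,8,9,10}->{}; X {3,9,10}->{}; Y {4,7,8}->{}
pass 2: no change
Fixpoint after 2 passes: D(X) = {}

Answer: {}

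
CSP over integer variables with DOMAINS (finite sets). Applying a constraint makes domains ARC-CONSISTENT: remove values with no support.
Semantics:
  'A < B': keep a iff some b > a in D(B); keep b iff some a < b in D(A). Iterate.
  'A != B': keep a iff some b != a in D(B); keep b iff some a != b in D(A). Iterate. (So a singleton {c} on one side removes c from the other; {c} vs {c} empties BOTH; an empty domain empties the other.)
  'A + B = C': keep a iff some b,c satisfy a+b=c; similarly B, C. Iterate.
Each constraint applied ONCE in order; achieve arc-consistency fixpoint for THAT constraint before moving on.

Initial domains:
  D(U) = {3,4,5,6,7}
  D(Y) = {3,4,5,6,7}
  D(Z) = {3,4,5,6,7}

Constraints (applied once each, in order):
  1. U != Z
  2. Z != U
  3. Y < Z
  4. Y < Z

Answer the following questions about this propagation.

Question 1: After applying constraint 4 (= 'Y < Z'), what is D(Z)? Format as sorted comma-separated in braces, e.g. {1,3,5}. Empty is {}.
Constraint 1 (U != Z) on D(U)={3,4,5,6,7} D(Z)={3,4,5,6,7}: no change
Constraint 2 (Z != U) on D(Z)={3,4,5,6,7} D(U)={3,4,5,6,7}: no change
Constraint 3 (Y < Z) on D(Y)={3,4,5,6,7} D(Z)={3,4,5,6,7}: Y {3,4,5,6,7}->{3,4,5,6}; Z {3,4,5,6,7}->{4,5,6,7}
Constraint 4 (Y < Z) on D(Y)={3,4,5,6} D(Z)={4,5,6,7}: no change
So after constraint 4: D(Z) = {4,5,6,7}

Answer: {4,5,6,7}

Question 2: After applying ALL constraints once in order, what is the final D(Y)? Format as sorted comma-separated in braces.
Answer: {3,4,5,6}

Derivation:
Constraint 1 (U != Z) on D(U)={3,4,5,6,7} D(Z)={3,4,5,6,7}: no change
Constraint 2 (Z != U) on D(Z)={3,4,5,6,7} D(U)={3,4,5,6,7}: no change
Constraint 3 (Y < Z) on D(Y)={3,4,5,6,7} D(Z)={3,4,5,6,7}: Y {3,4,5,6,7}->{3,4,5,6}; Z {3,4,5,6,7}->{4,5,6,7}
Constraint 4 (Y < Z) on D(Y)={3,4,5,6} D(Z)={4,5,6,7}: no change
So after all 4 constraints: D(Y) = {3,4,5,6}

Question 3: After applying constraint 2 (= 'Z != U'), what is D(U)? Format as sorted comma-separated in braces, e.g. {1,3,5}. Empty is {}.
Constraint 1 (U != Z) on D(U)={3,4,5,6,7} D(Z)={3,4,5,6,7}: no change
Constraint 2 (Z != U) on D(Z)={3,4,5,6,7} D(U)={3,4,5,6,7}: no change
So after constraint 2: D(U) = {3,4,5,6,7}

Answer: {3,4,5,6,7}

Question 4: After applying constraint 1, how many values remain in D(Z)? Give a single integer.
Answer: 5

Derivation:
Constraint 1 (U != Z) on D(U)={3,4,5,6,7} D(Z)={3,4,5,6,7}: no change
So after constraint 1: D(Z)={3,4,5,6,7}, size = 5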